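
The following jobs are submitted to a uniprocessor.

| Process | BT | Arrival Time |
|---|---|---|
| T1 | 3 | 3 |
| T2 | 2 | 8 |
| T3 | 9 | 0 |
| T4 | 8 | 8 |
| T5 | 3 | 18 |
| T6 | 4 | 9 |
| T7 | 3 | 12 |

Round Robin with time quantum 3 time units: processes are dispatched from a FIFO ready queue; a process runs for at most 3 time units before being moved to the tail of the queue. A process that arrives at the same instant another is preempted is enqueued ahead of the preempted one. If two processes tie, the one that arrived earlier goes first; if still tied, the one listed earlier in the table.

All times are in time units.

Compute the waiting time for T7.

8

Timeline: | T3 0-3 | T1 3-6 | T3 6-9 | T2 9-11 | T4 11-14 | T6 14-17 | T3 17-20 | T7 20-23 | T4 23-26 | T6 26-27 | T5 27-30 | T4 30-32 |
Completion: T1=6  T2=11  T3=20  T4=32  T5=30  T6=27  T7=23
Turnaround (C−A): T1=3  T2=3  T3=20  T4=24  T5=12  T6=18  T7=11
Waiting(T7) = turnaround − burst = 11 − 3 = 8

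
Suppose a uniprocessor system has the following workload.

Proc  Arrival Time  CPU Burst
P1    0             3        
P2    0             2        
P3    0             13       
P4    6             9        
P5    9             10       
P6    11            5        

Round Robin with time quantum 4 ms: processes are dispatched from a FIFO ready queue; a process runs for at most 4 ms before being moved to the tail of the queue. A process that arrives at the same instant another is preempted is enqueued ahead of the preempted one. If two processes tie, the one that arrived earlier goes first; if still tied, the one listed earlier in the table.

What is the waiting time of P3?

Gantt: | P1 0-3 | P2 3-5 | P3 5-9 | P4 9-13 | P5 13-17 | P3 17-21 | P6 21-25 | P4 25-29 | P5 29-33 | P3 33-37 | P6 37-38 | P4 38-39 | P5 39-41 | P3 41-42 |
Completion: P1=3  P2=5  P3=42  P4=39  P5=41  P6=38
Turnaround (C−A): P1=3  P2=5  P3=42  P4=33  P5=32  P6=27
Waiting(P3) = turnaround − burst = 42 − 13 = 29

29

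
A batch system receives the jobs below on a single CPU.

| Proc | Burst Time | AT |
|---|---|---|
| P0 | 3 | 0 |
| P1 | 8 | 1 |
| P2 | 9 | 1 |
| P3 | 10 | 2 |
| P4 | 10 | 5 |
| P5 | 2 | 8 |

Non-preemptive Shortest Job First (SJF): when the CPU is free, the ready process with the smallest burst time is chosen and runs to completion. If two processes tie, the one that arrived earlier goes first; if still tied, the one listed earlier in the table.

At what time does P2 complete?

22

Gantt: | P0 0-3 | P1 3-11 | P5 11-13 | P2 13-22 | P3 22-32 | P4 32-42 |
Completion: P0=3  P1=11  P2=22  P3=32  P4=42  P5=13
Turnaround (C−A): P0=3  P1=10  P2=21  P3=30  P4=37  P5=5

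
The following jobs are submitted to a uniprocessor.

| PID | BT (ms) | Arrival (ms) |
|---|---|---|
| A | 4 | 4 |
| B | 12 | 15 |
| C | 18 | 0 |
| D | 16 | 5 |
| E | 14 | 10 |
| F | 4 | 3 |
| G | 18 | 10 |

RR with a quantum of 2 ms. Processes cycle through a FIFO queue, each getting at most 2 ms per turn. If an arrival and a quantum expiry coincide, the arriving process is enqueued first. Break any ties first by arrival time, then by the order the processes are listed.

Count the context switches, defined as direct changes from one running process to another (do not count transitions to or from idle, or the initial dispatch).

Timeline: | C 0-4 | F 4-6 | A 6-8 | C 8-10 | D 10-12 | F 12-14 | A 14-16 | E 16-18 | G 18-20 | C 20-22 | D 22-24 | B 24-26 | E 26-28 | G 28-30 | C 30-32 | D 32-34 | B 34-36 | E 36-38 | G 38-40 | C 40-42 | D 42-44 | B 44-46 | E 46-48 | G 48-50 | C 50-52 | D 52-54 | B 54-56 | E 56-58 | G 58-60 | C 60-62 | D 62-64 | B 64-66 | E 66-68 | G 68-70 | C 70-72 | D 72-74 | B 74-76 | E 76-78 | G 78-80 | D 80-82 | G 82-86 |
Completion: A=16  B=76  C=72  D=82  E=78  F=14  G=86
Turnaround (C−A): A=12  B=61  C=72  D=77  E=68  F=11  G=76

40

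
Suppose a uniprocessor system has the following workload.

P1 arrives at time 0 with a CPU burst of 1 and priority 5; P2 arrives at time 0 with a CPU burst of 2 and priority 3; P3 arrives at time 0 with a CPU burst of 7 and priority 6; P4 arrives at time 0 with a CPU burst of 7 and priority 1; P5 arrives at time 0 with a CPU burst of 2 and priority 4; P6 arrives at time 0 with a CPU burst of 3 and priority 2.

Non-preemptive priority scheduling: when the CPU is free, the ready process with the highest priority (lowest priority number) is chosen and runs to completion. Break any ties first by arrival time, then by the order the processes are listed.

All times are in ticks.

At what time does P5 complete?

Timeline: | P4 0-7 | P6 7-10 | P2 10-12 | P5 12-14 | P1 14-15 | P3 15-22 |
Completion: P1=15  P2=12  P3=22  P4=7  P5=14  P6=10
Turnaround (C−A): P1=15  P2=12  P3=22  P4=7  P5=14  P6=10

14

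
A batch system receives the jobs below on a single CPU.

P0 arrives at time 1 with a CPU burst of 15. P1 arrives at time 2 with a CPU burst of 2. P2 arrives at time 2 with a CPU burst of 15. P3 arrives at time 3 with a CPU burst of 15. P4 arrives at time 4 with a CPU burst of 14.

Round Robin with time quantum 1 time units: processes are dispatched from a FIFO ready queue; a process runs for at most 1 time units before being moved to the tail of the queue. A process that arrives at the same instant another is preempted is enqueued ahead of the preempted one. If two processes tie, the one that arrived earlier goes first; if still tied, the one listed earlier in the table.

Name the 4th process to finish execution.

Gantt: | idle 0-1 | P0 1-2 | P1 2-3 | P2 3-4 | P0 4-5 | P3 5-6 | P1 6-7 | P4 7-8 | P2 8-9 | P0 9-10 | P3 10-11 | P4 11-12 | P2 12-13 | P0 13-14 | P3 14-15 | P4 15-16 | P2 16-17 | P0 17-18 | P3 18-19 | P4 19-20 | P2 20-21 | P0 21-22 | P3 22-23 | P4 23-24 | P2 24-25 | P0 25-26 | P3 26-27 | P4 27-28 | P2 28-29 | P0 29-30 | P3 30-31 | P4 31-32 | P2 32-33 | P0 33-34 | P3 34-35 | P4 35-36 | P2 36-37 | P0 37-38 | P3 38-39 | P4 39-40 | P2 40-41 | P0 41-42 | P3 42-43 | P4 43-44 | P2 44-45 | P0 45-46 | P3 46-47 | P4 47-48 | P2 48-49 | P0 49-50 | P3 50-51 | P4 51-52 | P2 52-53 | P0 53-54 | P3 54-55 | P4 55-56 | P2 56-57 | P0 57-58 | P3 58-59 | P4 59-60 | P2 60-61 | P3 61-62 |
Completion: P0=58  P1=7  P2=61  P3=62  P4=60
Turnaround (C−A): P0=57  P1=5  P2=59  P3=59  P4=56
Finish order: P1 → P0 → P4 → P2 → P3

P2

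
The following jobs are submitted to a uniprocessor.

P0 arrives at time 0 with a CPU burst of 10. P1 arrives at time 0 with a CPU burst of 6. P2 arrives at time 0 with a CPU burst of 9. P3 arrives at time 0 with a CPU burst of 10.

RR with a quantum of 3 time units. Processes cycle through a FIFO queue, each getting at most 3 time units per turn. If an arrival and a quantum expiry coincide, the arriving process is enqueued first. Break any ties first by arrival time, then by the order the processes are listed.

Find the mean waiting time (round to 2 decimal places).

20.50

Timeline: | P0 0-3 | P1 3-6 | P2 6-9 | P3 9-12 | P0 12-15 | P1 15-18 | P2 18-21 | P3 21-24 | P0 24-27 | P2 27-30 | P3 30-33 | P0 33-34 | P3 34-35 |
Completion: P0=34  P1=18  P2=30  P3=35
Waiting times: P0=24, P1=12, P2=21, P3=25
Average waiting = (24+12+21+25) / 4 = 82/4 = 20.50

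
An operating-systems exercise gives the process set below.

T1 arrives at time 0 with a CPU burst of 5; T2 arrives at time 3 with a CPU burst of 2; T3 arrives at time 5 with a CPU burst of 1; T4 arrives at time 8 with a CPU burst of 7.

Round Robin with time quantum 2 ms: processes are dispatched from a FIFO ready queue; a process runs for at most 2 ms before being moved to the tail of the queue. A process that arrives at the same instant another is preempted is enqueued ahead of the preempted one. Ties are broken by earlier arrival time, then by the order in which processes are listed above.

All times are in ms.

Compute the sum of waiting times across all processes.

5

Schedule: | T1 0-4 | T2 4-6 | T1 6-7 | T3 7-8 | T4 8-15 |
Completion: T1=7  T2=6  T3=8  T4=15
Waiting = turnaround − burst: T1=2, T2=1, T3=2, T4=0
Total waiting = 2 + 1 + 2 + 0 = 5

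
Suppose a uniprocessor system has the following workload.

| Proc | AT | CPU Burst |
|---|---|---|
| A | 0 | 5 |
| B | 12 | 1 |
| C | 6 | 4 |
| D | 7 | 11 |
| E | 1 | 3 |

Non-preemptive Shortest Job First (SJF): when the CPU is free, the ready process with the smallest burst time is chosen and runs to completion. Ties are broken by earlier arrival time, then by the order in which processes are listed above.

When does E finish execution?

8

Timeline: | A 0-5 | E 5-8 | C 8-12 | B 12-13 | D 13-24 |
Completion: A=5  B=13  C=12  D=24  E=8
Turnaround (C−A): A=5  B=1  C=6  D=17  E=7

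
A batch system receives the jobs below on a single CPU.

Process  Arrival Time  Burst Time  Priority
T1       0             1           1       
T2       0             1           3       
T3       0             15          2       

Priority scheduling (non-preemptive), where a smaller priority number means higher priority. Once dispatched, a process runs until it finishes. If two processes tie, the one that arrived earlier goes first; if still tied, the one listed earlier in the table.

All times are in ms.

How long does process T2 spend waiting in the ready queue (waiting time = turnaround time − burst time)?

16

Schedule: | T1 0-1 | T3 1-16 | T2 16-17 |
Completion: T1=1  T2=17  T3=16
Turnaround (C−A): T1=1  T2=17  T3=16
Waiting(T2) = turnaround − burst = 17 − 1 = 16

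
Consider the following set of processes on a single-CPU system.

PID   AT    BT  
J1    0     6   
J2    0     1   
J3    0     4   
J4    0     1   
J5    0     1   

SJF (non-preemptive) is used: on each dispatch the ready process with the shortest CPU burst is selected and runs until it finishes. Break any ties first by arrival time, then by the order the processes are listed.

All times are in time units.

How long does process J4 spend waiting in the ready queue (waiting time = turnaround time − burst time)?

1

Gantt: | J2 0-1 | J4 1-2 | J5 2-3 | J3 3-7 | J1 7-13 |
Completion: J1=13  J2=1  J3=7  J4=2  J5=3
Waiting(J4) = turnaround − burst = 2 − 1 = 1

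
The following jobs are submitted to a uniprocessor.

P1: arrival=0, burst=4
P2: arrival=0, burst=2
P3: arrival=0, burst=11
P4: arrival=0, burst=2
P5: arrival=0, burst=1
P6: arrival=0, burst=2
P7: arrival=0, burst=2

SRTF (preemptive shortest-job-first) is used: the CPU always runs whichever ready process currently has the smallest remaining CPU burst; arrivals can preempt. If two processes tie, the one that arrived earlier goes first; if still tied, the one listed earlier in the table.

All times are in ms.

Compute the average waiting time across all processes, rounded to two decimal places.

Gantt: | P5 0-1 | P2 1-3 | P4 3-5 | P6 5-7 | P7 7-9 | P1 9-13 | P3 13-24 |
Completion: P1=13  P2=3  P3=24  P4=5  P5=1  P6=7  P7=9
Turnaround (C−A): P1=13  P2=3  P3=24  P4=5  P5=1  P6=7  P7=9
Waiting times: P1=9, P2=1, P3=13, P4=3, P5=0, P6=5, P7=7
Average waiting = (9+1+13+3+0+5+7) / 7 = 38/7 = 5.43

5.43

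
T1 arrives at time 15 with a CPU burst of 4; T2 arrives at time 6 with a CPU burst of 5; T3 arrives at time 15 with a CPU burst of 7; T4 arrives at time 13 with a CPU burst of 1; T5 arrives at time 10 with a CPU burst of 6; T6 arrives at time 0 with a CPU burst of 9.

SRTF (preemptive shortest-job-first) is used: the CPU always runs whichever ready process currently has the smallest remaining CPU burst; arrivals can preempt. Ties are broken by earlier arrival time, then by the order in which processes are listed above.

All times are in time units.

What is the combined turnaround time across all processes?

55

Timeline: | T6 0-9 | T2 9-14 | T4 14-15 | T1 15-19 | T5 19-25 | T3 25-32 |
Completion: T1=19  T2=14  T3=32  T4=15  T5=25  T6=9
Turnaround = completion − arrival: T1=4, T2=8, T3=17, T4=2, T5=15, T6=9
Total turnaround = 4 + 8 + 17 + 2 + 15 + 9 = 55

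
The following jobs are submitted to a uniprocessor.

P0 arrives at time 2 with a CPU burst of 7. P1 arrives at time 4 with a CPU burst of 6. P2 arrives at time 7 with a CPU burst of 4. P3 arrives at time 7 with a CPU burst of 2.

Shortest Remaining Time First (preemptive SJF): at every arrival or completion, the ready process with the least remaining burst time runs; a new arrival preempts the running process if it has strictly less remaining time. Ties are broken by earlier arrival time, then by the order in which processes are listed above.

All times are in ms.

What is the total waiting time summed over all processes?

17

Gantt: | idle 0-2 | P0 2-9 | P3 9-11 | P2 11-15 | P1 15-21 |
Completion: P0=9  P1=21  P2=15  P3=11
Waiting = turnaround − burst: P0=0, P1=11, P2=4, P3=2
Total waiting = 0 + 11 + 4 + 2 = 17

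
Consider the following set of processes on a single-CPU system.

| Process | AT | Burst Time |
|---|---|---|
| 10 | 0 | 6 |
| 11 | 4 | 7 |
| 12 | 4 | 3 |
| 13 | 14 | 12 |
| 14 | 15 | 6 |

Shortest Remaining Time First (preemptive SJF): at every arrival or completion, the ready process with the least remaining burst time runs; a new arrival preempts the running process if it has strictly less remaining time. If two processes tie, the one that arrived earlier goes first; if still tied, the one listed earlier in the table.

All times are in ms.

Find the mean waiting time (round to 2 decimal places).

3.20

Gantt: | 10 0-6 | 12 6-9 | 11 9-16 | 14 16-22 | 13 22-34 |
Completion: 10=6  11=16  12=9  13=34  14=22
Turnaround (C−A): 10=6  11=12  12=5  13=20  14=7
Waiting times: 10=0, 11=5, 12=2, 13=8, 14=1
Average waiting = (0+5+2+8+1) / 5 = 16/5 = 3.20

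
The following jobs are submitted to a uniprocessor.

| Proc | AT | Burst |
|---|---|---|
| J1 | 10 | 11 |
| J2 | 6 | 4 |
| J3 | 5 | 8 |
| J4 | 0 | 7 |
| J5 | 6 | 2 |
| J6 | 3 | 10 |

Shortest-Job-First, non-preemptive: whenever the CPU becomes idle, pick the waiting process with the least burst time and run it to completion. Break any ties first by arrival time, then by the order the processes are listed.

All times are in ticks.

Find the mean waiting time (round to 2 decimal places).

Timeline: | J4 0-7 | J5 7-9 | J2 9-13 | J3 13-21 | J6 21-31 | J1 31-42 |
Completion: J1=42  J2=13  J3=21  J4=7  J5=9  J6=31
Turnaround (C−A): J1=32  J2=7  J3=16  J4=7  J5=3  J6=28
Waiting times: J1=21, J2=3, J3=8, J4=0, J5=1, J6=18
Average waiting = (21+3+8+0+1+18) / 6 = 51/6 = 8.50

8.50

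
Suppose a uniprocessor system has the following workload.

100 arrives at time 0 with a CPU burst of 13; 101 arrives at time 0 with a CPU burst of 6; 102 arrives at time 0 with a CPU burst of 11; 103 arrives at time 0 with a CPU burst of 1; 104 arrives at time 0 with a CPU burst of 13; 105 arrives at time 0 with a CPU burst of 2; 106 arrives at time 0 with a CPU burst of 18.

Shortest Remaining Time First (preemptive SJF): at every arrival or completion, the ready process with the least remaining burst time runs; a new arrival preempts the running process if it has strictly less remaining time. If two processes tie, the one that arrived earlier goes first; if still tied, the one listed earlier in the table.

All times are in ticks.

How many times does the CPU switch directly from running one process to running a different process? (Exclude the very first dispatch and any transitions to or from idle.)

6

Gantt: | 103 0-1 | 105 1-3 | 101 3-9 | 102 9-20 | 100 20-33 | 104 33-46 | 106 46-64 |
Completion: 100=33  101=9  102=20  103=1  104=46  105=3  106=64
Turnaround (C−A): 100=33  101=9  102=20  103=1  104=46  105=3  106=64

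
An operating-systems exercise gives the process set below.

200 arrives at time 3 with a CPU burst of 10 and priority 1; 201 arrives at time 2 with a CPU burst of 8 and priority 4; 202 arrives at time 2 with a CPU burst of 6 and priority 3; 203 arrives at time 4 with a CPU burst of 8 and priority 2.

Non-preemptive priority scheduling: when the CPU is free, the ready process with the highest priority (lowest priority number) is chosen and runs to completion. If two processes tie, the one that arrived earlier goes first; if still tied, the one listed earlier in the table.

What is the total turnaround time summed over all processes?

Timeline: | idle 0-2 | 202 2-8 | 200 8-18 | 203 18-26 | 201 26-34 |
Completion: 200=18  201=34  202=8  203=26
Turnaround (C−A): 200=15  201=32  202=6  203=22
Turnaround = completion − arrival: 200=15, 201=32, 202=6, 203=22
Total turnaround = 15 + 32 + 6 + 22 = 75

75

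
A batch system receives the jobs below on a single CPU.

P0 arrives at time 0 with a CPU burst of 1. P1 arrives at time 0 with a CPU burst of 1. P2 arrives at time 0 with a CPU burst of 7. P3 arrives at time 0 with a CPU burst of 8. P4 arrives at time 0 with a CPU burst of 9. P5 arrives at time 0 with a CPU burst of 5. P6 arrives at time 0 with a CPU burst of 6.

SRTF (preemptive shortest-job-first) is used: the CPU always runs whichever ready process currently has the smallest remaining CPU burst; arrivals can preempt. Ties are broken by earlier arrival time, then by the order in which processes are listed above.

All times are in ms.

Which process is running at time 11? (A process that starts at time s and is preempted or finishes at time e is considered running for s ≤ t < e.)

Gantt: | P0 0-1 | P1 1-2 | P5 2-7 | P6 7-13 | P2 13-20 | P3 20-28 | P4 28-37 |
Completion: P0=1  P1=2  P2=20  P3=28  P4=37  P5=7  P6=13

P6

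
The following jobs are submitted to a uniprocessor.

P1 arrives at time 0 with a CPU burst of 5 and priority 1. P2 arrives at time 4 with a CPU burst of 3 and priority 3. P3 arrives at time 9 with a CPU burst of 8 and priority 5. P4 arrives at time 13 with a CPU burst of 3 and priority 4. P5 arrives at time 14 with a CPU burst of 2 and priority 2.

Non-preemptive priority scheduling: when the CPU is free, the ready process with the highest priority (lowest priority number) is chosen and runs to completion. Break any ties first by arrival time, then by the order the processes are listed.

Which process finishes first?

P1

Timeline: | P1 0-5 | P2 5-8 | idle 8-9 | P3 9-17 | P5 17-19 | P4 19-22 |
Completion: P1=5  P2=8  P3=17  P4=22  P5=19
Turnaround (C−A): P1=5  P2=4  P3=8  P4=9  P5=5
Finish order: P1 → P2 → P3 → P5 → P4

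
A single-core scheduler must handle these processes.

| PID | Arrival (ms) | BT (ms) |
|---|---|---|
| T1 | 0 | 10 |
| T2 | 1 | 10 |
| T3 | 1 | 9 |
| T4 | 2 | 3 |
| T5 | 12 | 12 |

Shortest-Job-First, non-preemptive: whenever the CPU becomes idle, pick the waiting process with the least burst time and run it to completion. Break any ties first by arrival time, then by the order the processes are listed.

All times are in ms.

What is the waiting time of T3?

12

Schedule: | T1 0-10 | T4 10-13 | T3 13-22 | T2 22-32 | T5 32-44 |
Completion: T1=10  T2=32  T3=22  T4=13  T5=44
Turnaround (C−A): T1=10  T2=31  T3=21  T4=11  T5=32
Waiting(T3) = turnaround − burst = 21 − 9 = 12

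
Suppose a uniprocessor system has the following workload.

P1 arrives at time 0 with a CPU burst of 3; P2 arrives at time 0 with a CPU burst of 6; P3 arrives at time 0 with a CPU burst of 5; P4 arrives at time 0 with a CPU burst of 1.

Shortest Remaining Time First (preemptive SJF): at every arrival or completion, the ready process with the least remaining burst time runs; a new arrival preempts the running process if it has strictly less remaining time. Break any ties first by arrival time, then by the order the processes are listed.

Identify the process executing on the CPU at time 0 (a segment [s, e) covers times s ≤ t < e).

Schedule: | P4 0-1 | P1 1-4 | P3 4-9 | P2 9-15 |
Completion: P1=4  P2=15  P3=9  P4=1
Turnaround (C−A): P1=4  P2=15  P3=9  P4=1

P4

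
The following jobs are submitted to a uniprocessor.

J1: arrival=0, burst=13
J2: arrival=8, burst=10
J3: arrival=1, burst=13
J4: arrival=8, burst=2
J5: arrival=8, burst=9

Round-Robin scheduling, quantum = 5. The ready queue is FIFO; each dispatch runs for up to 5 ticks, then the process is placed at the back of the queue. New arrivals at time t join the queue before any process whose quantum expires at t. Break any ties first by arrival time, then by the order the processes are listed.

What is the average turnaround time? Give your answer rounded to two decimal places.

32.60

Timeline: | J1 0-5 | J3 5-10 | J1 10-15 | J2 15-20 | J4 20-22 | J5 22-27 | J3 27-32 | J1 32-35 | J2 35-40 | J5 40-44 | J3 44-47 |
Completion: J1=35  J2=40  J3=47  J4=22  J5=44
Turnaround (C−A): J1=35  J2=32  J3=46  J4=14  J5=36
Turnaround times: J1=35, J2=32, J3=46, J4=14, J5=36
Average turnaround = (35+32+46+14+36) / 5 = 163/5 = 32.60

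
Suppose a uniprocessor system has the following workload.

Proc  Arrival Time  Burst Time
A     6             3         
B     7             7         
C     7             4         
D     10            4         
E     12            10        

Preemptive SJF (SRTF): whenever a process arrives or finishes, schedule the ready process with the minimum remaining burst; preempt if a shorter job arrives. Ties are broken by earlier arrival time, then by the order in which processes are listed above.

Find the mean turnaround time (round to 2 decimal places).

11.00

Timeline: | idle 0-6 | A 6-9 | C 9-13 | D 13-17 | B 17-24 | E 24-34 |
Completion: A=9  B=24  C=13  D=17  E=34
Turnaround (C−A): A=3  B=17  C=6  D=7  E=22
Turnaround times: A=3, B=17, C=6, D=7, E=22
Average turnaround = (3+17+6+7+22) / 5 = 55/5 = 11.00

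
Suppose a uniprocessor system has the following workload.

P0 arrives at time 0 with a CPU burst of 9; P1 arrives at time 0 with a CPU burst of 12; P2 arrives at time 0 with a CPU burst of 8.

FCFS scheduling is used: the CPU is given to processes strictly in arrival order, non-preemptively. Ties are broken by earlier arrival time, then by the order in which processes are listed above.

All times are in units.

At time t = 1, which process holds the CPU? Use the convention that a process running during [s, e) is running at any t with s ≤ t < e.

P0

Schedule: | P0 0-9 | P1 9-21 | P2 21-29 |
Completion: P0=9  P1=21  P2=29
Turnaround (C−A): P0=9  P1=21  P2=29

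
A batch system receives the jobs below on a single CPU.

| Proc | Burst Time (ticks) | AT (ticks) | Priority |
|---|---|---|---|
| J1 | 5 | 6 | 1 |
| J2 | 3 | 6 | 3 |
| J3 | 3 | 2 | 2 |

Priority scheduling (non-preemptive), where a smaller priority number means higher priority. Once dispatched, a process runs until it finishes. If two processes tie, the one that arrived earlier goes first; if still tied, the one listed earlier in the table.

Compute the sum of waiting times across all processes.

5

Schedule: | idle 0-2 | J3 2-5 | idle 5-6 | J1 6-11 | J2 11-14 |
Completion: J1=11  J2=14  J3=5
Turnaround (C−A): J1=5  J2=8  J3=3
Waiting = turnaround − burst: J1=0, J2=5, J3=0
Total waiting = 0 + 5 + 0 = 5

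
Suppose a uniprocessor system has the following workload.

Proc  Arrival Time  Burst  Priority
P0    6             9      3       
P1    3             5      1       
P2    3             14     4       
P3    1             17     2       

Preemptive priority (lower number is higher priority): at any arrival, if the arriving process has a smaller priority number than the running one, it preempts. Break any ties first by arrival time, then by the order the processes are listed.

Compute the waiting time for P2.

Gantt: | idle 0-1 | P3 1-3 | P1 3-8 | P3 8-23 | P0 23-32 | P2 32-46 |
Completion: P0=32  P1=8  P2=46  P3=23
Turnaround (C−A): P0=26  P1=5  P2=43  P3=22
Waiting(P2) = turnaround − burst = 43 − 14 = 29

29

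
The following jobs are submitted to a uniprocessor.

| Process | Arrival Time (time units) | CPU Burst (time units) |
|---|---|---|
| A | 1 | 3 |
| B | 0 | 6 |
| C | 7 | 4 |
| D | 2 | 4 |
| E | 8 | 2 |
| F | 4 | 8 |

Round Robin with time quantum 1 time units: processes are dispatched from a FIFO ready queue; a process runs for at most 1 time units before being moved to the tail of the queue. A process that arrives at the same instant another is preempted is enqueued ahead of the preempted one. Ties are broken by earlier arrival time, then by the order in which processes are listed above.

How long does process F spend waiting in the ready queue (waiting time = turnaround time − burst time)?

15

Schedule: | B 0-1 | A 1-2 | B 2-3 | D 3-4 | A 4-5 | B 5-6 | F 6-7 | D 7-8 | A 8-9 | B 9-10 | C 10-11 | F 11-12 | E 12-13 | D 13-14 | B 14-15 | C 15-16 | F 16-17 | E 17-18 | D 18-19 | B 19-20 | C 20-21 | F 21-22 | C 22-23 | F 23-27 |
Completion: A=9  B=20  C=23  D=19  E=18  F=27
Turnaround (C−A): A=8  B=20  C=16  D=17  E=10  F=23
Waiting(F) = turnaround − burst = 23 − 8 = 15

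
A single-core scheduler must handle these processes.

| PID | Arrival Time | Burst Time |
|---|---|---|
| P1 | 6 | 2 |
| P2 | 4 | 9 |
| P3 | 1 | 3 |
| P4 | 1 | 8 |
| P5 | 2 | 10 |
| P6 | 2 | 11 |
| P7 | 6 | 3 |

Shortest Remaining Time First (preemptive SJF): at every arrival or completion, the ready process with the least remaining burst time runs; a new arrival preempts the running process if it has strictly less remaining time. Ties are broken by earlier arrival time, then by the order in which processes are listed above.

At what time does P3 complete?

4

Schedule: | idle 0-1 | P3 1-4 | P4 4-6 | P1 6-8 | P7 8-11 | P4 11-17 | P2 17-26 | P5 26-36 | P6 36-47 |
Completion: P1=8  P2=26  P3=4  P4=17  P5=36  P6=47  P7=11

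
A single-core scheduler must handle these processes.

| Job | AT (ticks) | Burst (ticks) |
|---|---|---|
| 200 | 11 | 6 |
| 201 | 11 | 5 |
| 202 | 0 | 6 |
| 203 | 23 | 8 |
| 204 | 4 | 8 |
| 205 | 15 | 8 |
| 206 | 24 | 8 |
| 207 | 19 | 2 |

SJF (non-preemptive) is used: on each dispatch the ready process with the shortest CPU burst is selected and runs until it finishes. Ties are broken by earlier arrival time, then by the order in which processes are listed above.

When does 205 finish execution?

35

Gantt: | 202 0-6 | 204 6-14 | 201 14-19 | 207 19-21 | 200 21-27 | 205 27-35 | 203 35-43 | 206 43-51 |
Completion: 200=27  201=19  202=6  203=43  204=14  205=35  206=51  207=21
Turnaround (C−A): 200=16  201=8  202=6  203=20  204=10  205=20  206=27  207=2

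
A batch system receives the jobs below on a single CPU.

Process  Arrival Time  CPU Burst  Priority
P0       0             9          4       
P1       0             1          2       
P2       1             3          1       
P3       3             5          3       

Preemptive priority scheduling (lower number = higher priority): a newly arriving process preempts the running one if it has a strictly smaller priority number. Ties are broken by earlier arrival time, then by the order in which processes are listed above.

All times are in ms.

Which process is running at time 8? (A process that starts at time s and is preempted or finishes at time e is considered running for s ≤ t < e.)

P3

Gantt: | P1 0-1 | P2 1-4 | P3 4-9 | P0 9-18 |
Completion: P0=18  P1=1  P2=4  P3=9
Turnaround (C−A): P0=18  P1=1  P2=3  P3=6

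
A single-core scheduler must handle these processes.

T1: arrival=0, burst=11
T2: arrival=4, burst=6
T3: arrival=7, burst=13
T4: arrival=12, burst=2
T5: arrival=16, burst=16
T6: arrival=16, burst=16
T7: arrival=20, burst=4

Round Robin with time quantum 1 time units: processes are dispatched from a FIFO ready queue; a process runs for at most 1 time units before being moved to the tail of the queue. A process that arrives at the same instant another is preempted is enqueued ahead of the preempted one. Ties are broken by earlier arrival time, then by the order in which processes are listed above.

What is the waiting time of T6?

Gantt: | T1 0-4 | T2 4-5 | T1 5-6 | T2 6-7 | T1 7-8 | T3 8-9 | T2 9-10 | T1 10-11 | T3 11-12 | T2 12-13 | T1 13-14 | T4 14-15 | T3 15-16 | T2 16-17 | T1 17-18 | T4 18-19 | T5 19-20 | T6 20-21 | T3 21-22 | T2 22-23 | T1 23-24 | T7 24-25 | T5 25-26 | T6 26-27 | T3 27-28 | T1 28-29 | T7 29-30 | T5 30-31 | T6 31-32 | T3 32-33 | T7 33-34 | T5 34-35 | T6 35-36 | T3 36-37 | T7 37-38 | T5 38-39 | T6 39-40 | T3 40-41 | T5 41-42 | T6 42-43 | T3 43-44 | T5 44-45 | T6 45-46 | T3 46-47 | T5 47-48 | T6 48-49 | T3 49-50 | T5 50-51 | T6 51-52 | T3 52-53 | T5 53-54 | T6 54-55 | T3 55-56 | T5 56-57 | T6 57-58 | T5 58-59 | T6 59-60 | T5 60-61 | T6 61-62 | T5 62-63 | T6 63-64 | T5 64-65 | T6 65-66 | T5 66-67 | T6 67-68 |
Completion: T1=29  T2=23  T3=56  T4=19  T5=67  T6=68  T7=38
Turnaround (C−A): T1=29  T2=19  T3=49  T4=7  T5=51  T6=52  T7=18
Waiting(T6) = turnaround − burst = 52 − 16 = 36

36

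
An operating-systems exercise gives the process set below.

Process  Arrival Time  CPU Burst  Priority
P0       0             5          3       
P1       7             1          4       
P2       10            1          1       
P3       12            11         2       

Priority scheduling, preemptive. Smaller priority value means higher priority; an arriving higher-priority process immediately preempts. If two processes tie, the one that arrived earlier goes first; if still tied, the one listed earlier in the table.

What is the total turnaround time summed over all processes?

18

Gantt: | P0 0-5 | idle 5-7 | P1 7-8 | idle 8-10 | P2 10-11 | idle 11-12 | P3 12-23 |
Completion: P0=5  P1=8  P2=11  P3=23
Turnaround (C−A): P0=5  P1=1  P2=1  P3=11
Turnaround = completion − arrival: P0=5, P1=1, P2=1, P3=11
Total turnaround = 5 + 1 + 1 + 11 = 18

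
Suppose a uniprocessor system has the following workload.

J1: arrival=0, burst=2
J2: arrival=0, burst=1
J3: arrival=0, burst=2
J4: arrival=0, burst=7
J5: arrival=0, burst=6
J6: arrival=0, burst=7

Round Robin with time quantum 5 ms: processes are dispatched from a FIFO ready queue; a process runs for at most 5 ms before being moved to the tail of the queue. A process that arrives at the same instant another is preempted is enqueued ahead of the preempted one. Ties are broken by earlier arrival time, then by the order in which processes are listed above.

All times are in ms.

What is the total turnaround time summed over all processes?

Schedule: | J1 0-2 | J2 2-3 | J3 3-5 | J4 5-10 | J5 10-15 | J6 15-20 | J4 20-22 | J5 22-23 | J6 23-25 |
Completion: J1=2  J2=3  J3=5  J4=22  J5=23  J6=25
Turnaround (C−A): J1=2  J2=3  J3=5  J4=22  J5=23  J6=25
Turnaround = completion − arrival: J1=2, J2=3, J3=5, J4=22, J5=23, J6=25
Total turnaround = 2 + 3 + 5 + 22 + 23 + 25 = 80

80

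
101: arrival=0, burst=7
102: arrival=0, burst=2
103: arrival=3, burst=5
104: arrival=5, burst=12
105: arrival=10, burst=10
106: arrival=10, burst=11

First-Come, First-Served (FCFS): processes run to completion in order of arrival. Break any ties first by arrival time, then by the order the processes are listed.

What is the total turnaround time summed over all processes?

111

Gantt: | 101 0-7 | 102 7-9 | 103 9-14 | 104 14-26 | 105 26-36 | 106 36-47 |
Completion: 101=7  102=9  103=14  104=26  105=36  106=47
Turnaround = completion − arrival: 101=7, 102=9, 103=11, 104=21, 105=26, 106=37
Total turnaround = 7 + 9 + 11 + 21 + 26 + 37 = 111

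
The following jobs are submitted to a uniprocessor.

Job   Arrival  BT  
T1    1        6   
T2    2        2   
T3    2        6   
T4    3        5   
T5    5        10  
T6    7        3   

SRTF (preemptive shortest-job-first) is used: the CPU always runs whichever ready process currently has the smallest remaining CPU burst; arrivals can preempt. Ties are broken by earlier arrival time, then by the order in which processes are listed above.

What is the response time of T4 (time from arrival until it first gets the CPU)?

9

Timeline: | idle 0-1 | T1 1-2 | T2 2-4 | T1 4-9 | T6 9-12 | T4 12-17 | T3 17-23 | T5 23-33 |
Completion: T1=9  T2=4  T3=23  T4=17  T5=33  T6=12
Turnaround (C−A): T1=8  T2=2  T3=21  T4=14  T5=28  T6=5
Response(T4) = first start − arrival = 12 − 3 = 9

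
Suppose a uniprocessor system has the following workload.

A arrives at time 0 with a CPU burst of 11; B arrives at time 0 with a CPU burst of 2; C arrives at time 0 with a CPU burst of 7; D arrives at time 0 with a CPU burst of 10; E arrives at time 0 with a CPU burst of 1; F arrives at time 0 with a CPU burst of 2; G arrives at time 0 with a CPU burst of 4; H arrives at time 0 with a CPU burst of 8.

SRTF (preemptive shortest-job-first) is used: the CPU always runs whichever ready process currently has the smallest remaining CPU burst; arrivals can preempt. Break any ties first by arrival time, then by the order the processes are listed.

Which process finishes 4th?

G

Gantt: | E 0-1 | B 1-3 | F 3-5 | G 5-9 | C 9-16 | H 16-24 | D 24-34 | A 34-45 |
Completion: A=45  B=3  C=16  D=34  E=1  F=5  G=9  H=24
Turnaround (C−A): A=45  B=3  C=16  D=34  E=1  F=5  G=9  H=24
Finish order: E → B → F → G → C → H → D → A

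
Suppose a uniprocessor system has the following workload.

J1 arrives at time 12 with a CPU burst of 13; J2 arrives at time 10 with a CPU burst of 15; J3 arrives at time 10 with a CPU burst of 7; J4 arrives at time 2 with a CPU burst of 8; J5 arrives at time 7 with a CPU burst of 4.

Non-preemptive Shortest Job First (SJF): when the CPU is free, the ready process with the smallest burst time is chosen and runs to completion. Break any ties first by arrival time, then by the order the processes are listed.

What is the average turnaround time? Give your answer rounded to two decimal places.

17.40

Schedule: | idle 0-2 | J4 2-10 | J5 10-14 | J3 14-21 | J1 21-34 | J2 34-49 |
Completion: J1=34  J2=49  J3=21  J4=10  J5=14
Turnaround (C−A): J1=22  J2=39  J3=11  J4=8  J5=7
Turnaround times: J1=22, J2=39, J3=11, J4=8, J5=7
Average turnaround = (22+39+11+8+7) / 5 = 87/5 = 17.40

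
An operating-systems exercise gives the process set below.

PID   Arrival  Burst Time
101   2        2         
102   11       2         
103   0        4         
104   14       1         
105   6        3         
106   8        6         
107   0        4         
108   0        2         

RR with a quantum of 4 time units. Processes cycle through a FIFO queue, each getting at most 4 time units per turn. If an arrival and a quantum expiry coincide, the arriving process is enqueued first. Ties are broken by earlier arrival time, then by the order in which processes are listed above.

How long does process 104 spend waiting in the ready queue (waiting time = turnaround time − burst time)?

Timeline: | 103 0-4 | 107 4-8 | 108 8-10 | 101 10-12 | 105 12-15 | 106 15-19 | 102 19-21 | 104 21-22 | 106 22-24 |
Completion: 101=12  102=21  103=4  104=22  105=15  106=24  107=8  108=10
Turnaround (C−A): 101=10  102=10  103=4  104=8  105=9  106=16  107=8  108=10
Waiting(104) = turnaround − burst = 8 − 1 = 7

7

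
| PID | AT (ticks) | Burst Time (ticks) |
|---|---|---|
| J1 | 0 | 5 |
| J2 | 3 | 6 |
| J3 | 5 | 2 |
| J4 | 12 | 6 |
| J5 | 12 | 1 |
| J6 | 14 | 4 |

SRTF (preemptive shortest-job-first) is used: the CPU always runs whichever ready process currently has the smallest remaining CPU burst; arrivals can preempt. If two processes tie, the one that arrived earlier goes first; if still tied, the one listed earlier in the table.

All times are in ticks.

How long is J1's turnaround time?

Gantt: | J1 0-5 | J3 5-7 | J2 7-13 | J5 13-14 | J6 14-18 | J4 18-24 |
Completion: J1=5  J2=13  J3=7  J4=24  J5=14  J6=18
Turnaround (C−A): J1=5  J2=10  J3=2  J4=12  J5=2  J6=4
Turnaround(J1) = completion − arrival = 5 − 0 = 5

5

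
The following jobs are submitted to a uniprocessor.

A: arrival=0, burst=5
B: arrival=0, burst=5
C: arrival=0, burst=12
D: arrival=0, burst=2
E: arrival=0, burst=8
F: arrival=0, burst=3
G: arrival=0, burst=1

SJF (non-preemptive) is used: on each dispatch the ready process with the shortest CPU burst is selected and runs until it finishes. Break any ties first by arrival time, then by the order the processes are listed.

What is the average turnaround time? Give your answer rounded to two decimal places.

Schedule: | G 0-1 | D 1-3 | F 3-6 | A 6-11 | B 11-16 | E 16-24 | C 24-36 |
Completion: A=11  B=16  C=36  D=3  E=24  F=6  G=1
Turnaround times: A=11, B=16, C=36, D=3, E=24, F=6, G=1
Average turnaround = (11+16+36+3+24+6+1) / 7 = 97/7 = 13.86

13.86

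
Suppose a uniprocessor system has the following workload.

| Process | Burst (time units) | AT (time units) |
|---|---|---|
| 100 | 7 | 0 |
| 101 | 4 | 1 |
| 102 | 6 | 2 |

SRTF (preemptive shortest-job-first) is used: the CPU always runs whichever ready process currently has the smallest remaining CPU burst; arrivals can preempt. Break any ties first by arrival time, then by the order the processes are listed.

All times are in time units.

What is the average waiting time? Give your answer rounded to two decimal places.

4.33

Gantt: | 100 0-1 | 101 1-5 | 100 5-11 | 102 11-17 |
Completion: 100=11  101=5  102=17
Waiting times: 100=4, 101=0, 102=9
Average waiting = (4+0+9) / 3 = 13/3 = 4.33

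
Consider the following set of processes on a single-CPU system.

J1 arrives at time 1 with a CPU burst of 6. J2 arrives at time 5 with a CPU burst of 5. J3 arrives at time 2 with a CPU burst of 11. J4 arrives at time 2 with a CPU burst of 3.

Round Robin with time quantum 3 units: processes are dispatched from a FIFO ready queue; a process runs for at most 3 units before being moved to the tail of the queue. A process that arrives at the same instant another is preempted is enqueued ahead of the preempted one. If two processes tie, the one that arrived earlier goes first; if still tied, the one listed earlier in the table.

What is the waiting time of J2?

Timeline: | idle 0-1 | J1 1-4 | J3 4-7 | J4 7-10 | J1 10-13 | J2 13-16 | J3 16-19 | J2 19-21 | J3 21-26 |
Completion: J1=13  J2=21  J3=26  J4=10
Turnaround (C−A): J1=12  J2=16  J3=24  J4=8
Waiting(J2) = turnaround − burst = 16 − 5 = 11

11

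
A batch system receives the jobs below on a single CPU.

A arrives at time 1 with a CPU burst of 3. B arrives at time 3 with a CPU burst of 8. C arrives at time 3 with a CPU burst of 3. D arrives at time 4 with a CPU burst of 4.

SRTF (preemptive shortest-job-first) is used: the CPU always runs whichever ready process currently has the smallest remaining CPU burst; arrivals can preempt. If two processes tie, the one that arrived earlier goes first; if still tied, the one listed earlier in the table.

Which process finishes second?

Gantt: | idle 0-1 | A 1-4 | C 4-7 | D 7-11 | B 11-19 |
Completion: A=4  B=19  C=7  D=11
Finish order: A → C → D → B

C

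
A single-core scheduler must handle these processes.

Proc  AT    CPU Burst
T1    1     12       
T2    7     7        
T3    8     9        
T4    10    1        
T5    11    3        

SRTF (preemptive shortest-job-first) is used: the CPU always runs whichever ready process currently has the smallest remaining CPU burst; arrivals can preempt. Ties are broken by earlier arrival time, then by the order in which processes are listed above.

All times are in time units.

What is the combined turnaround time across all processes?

62

Gantt: | idle 0-1 | T1 1-10 | T4 10-11 | T1 11-14 | T5 14-17 | T2 17-24 | T3 24-33 |
Completion: T1=14  T2=24  T3=33  T4=11  T5=17
Turnaround (C−A): T1=13  T2=17  T3=25  T4=1  T5=6
Turnaround = completion − arrival: T1=13, T2=17, T3=25, T4=1, T5=6
Total turnaround = 13 + 17 + 25 + 1 + 6 = 62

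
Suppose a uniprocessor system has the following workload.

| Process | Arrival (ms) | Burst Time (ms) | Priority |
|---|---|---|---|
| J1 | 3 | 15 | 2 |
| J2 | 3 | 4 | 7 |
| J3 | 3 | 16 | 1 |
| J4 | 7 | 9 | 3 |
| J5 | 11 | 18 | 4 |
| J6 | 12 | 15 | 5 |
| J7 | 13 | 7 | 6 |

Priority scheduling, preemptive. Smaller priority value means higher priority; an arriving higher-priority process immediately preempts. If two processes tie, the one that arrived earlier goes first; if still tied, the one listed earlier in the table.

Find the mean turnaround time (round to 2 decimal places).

50.14

Timeline: | idle 0-3 | J3 3-19 | J1 19-34 | J4 34-43 | J5 43-61 | J6 61-76 | J7 76-83 | J2 83-87 |
Completion: J1=34  J2=87  J3=19  J4=43  J5=61  J6=76  J7=83
Turnaround times: J1=31, J2=84, J3=16, J4=36, J5=50, J6=64, J7=70
Average turnaround = (31+84+16+36+50+64+70) / 7 = 351/7 = 50.14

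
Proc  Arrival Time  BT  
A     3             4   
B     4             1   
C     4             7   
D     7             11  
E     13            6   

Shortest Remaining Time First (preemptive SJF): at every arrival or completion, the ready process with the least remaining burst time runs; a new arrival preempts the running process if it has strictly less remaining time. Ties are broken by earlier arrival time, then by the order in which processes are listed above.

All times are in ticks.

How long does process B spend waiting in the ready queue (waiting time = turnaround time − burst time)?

Timeline: | idle 0-3 | A 3-4 | B 4-5 | A 5-8 | C 8-15 | E 15-21 | D 21-32 |
Completion: A=8  B=5  C=15  D=32  E=21
Waiting(B) = turnaround − burst = 1 − 1 = 0

0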